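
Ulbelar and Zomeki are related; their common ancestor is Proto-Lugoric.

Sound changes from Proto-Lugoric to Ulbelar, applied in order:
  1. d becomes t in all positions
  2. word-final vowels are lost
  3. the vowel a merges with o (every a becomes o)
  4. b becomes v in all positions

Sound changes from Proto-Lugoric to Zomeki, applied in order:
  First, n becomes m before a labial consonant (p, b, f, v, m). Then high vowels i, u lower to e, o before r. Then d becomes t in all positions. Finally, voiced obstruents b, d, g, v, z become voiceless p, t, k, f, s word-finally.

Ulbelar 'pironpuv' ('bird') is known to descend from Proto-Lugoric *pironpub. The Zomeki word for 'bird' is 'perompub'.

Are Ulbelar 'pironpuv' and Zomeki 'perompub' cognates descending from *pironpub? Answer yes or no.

no

Derive the expected Zomeki reflex of *pironpub:
Zomeki: *pironpub > pirompub > perompub > perompup  (by nasal place assimilation, pre-rhotic lowering, final devoicing)
The regular Zomeki reflex would be 'perompup', but the attested form is 'perompub'. The correspondence is irregular, so they are not cognates (the Zomeki form has a different source).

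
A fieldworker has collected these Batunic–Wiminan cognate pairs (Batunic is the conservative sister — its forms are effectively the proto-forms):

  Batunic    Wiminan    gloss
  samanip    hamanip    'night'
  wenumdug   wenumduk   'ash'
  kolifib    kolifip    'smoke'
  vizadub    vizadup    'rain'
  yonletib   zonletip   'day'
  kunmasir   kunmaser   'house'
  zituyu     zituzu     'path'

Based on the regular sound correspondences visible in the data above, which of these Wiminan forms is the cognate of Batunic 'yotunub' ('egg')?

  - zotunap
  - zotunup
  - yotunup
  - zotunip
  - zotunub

yonletib ~ zonletip — Batunic y corresponds to Wiminan z word-initially before a back vowel.
kolifib ~ kolifip, vizadub ~ vizadup — Batunic b corresponds to Wiminan p word-finally.
Applying these to Batunic 'yotunub':
  yotunub → zotunub   (y→z word-initially before a back vowel)
  zotunub → zotunup   (b→p word-finally)
So the Wiminan cognate is 'zotunup'.

zotunup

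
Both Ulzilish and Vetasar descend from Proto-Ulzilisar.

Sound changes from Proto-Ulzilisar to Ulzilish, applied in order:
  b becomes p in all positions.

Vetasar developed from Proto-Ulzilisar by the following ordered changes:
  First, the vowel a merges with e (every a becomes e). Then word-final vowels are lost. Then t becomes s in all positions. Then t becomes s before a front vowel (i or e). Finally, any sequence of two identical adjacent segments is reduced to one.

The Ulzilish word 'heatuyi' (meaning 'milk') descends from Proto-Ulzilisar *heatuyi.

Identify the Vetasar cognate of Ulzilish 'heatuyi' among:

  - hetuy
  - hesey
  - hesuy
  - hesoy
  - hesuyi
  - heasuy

Vetasar: *heatuyi > heetuyi > heetuy > heesuy > hesuy  (by vowel merger, apocope, unconditioned shift, degemination)
Among the options, 'hesuy' alone shows every Vetasar change applied in order.

hesuy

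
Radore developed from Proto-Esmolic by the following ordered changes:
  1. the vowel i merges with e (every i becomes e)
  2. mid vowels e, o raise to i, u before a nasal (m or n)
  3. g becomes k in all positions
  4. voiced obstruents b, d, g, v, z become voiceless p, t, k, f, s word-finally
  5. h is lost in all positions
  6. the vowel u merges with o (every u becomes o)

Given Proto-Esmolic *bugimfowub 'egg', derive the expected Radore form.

Radore: *bugimfowub > bugemfowub > bugimfowub > bukimfowub > bukimfowup > bokimfowop  (by vowel merger, pre-nasal raising, unconditioned shift, final devoicing, vowel merger)

bokimfowop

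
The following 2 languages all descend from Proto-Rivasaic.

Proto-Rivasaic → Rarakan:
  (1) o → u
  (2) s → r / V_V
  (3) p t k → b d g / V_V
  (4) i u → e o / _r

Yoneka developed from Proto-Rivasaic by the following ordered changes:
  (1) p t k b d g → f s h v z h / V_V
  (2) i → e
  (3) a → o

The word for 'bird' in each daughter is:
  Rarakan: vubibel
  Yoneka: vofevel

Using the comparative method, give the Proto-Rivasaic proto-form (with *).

*vopibel

Position 3: Rarakan has b, Yoneka has f. Taking the neighbouring segments as reconstructed: Rarakan b could go back to *p or *b; Yoneka f could go back to *p or *f — the one source consistent with every daughter is *p.
Position 5: Rarakan has b, Yoneka has v. Taking the neighbouring segments as reconstructed: Rarakan b could go back to *p or *b; Yoneka v could go back to *b or *v — the one source consistent with every daughter is *b.
Position 4: Rarakan has i, Yoneka has e. Rarakan preserves i here (none of its changes turn any other segment into i), so the proto-segment is *i.
Continuing position by position gives *vopibel; check it forward:
Rarakan: start from *vopibel.
  rule 1 (vowel merger): vopibel → vupibel
  rule 2: no change — vupibel
  rule 3 (intervocalic voicing): vupibel → vubibel
  rule 4: no change — vubibel
  ⇒ Rarakan vubibel
Yoneka: *vopibel > vofivel > vofevel  (by intervocalic lenition, vowel merger)
Only *vopibel yields all of Rarakan vubibel, Yoneka vofevel.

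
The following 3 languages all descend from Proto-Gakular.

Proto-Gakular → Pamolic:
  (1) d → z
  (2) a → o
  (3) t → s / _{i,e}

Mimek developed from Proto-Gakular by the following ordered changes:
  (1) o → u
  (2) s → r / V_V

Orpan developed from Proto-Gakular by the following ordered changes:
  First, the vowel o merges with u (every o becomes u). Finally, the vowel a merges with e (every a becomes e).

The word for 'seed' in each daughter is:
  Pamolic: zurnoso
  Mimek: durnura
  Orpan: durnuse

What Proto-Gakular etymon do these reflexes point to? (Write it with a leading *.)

*durnosa

Position 7: Pamolic has o, Mimek has a, Orpan has e. Mimek preserves a here (none of its changes turn any other segment into a), so the proto-segment is *a.
Position 1: Pamolic has z, Mimek has d, Orpan has d. Mimek preserves d here (none of its changes turn any other segment into d), so the proto-segment is *d.
Position 5: Pamolic has o, Mimek has u, Orpan has u. Taking the neighbouring segments as reconstructed: Pamolic o could go back to *a or *o; Mimek u could go back to *o or *u; Orpan u could go back to *o or *u — the one source consistent with every daughter is *o.
Continuing position by position gives *durnosa; check it forward:
Pamolic: *durnosa
  durnosa → zurnosa   [unconditioned shift]
  zurnosa → zurnoso   [vowel merger]
  zurnoso (rule 3 does not apply)
  giving Pamolic zurnoso.
Mimek: *durnosa > durnusa > durnura  (by vowel merger, rhotacism)
Orpan: *durnosa
  durnosa → durnusa   [vowel merger]
  durnusa → durnuse   [vowel merger]
  giving Orpan durnuse.
Only *durnosa yields all of Pamolic zurnoso, Mimek durnura, Orpan durnuse.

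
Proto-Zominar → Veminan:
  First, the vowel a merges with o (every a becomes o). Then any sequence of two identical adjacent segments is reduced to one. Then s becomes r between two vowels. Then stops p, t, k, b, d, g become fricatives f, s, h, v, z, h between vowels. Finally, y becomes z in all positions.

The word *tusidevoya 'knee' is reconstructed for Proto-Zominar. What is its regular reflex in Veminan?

turizevozo

Veminan: start from *tusidevoya.
  rule 1 (vowel merger): tusidevoya → tusidevoyo
  rule 2: no change — tusidevoyo
  rule 3 (rhotacism): tusidevoyo → turidevoyo
  rule 4 (intervocalic lenition): turidevoyo → turizevoyo
  rule 5 (unconditioned shift): turizevoyo → turizevozo
  ⇒ Veminan turizevozo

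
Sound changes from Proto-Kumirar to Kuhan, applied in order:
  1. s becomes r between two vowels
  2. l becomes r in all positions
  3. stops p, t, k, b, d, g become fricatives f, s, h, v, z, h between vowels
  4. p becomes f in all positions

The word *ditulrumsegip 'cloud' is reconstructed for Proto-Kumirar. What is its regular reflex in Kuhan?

disurrumsehif

Kuhan: *ditulrumsegip
  ditulrumsegip (rule 1 does not apply)
  ditulrumsegip → diturrumsegip   [unconditioned shift]
  diturrumsegip → disurrumsehip   [intervocalic lenition]
  disurrumsehip → disurrumsehif   [unconditioned shift]
  giving Kuhan disurrumsehif.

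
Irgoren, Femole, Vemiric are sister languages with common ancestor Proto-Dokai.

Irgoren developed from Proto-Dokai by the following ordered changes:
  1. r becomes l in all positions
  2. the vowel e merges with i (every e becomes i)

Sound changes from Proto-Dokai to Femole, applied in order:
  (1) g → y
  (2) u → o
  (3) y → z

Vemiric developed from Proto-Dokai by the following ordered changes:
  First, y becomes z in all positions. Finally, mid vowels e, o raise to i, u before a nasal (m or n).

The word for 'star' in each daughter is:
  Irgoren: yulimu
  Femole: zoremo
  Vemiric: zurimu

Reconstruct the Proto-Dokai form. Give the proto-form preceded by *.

Position 6: Irgoren has u, Femole has o, Vemiric has u. Irgoren preserves u here (none of its changes turn any other segment into u), so the proto-segment is *u.
Position 3: Irgoren has l, Femole has r, Vemiric has r. Femole preserves r here (none of its changes turn any other segment into r), so the proto-segment is *r.
Position 4: Irgoren has i, Femole has e, Vemiric has i. Femole preserves e here (none of its changes turn any other segment into e), so the proto-segment is *e.
Continuing position by position gives *yuremu; check it forward:
Irgoren: *yuremu
  yuremu → yulemu   [unconditioned shift]
  yulemu → yulimu   [vowel merger]
  giving Irgoren yulimu.
Femole: *yuremu
  yuremu (rule 1 does not apply)
  yuremu → yoremo   [vowel merger]
  yoremo → zoremo   [unconditioned shift]
  giving Femole zoremo.
Vemiric: *yuremu > zuremu > zurimu  (by unconditioned shift, pre-nasal raising)
Only *yuremu yields all of Irgoren yulimu, Femole zoremo, Vemiric zurimu.

*yuremu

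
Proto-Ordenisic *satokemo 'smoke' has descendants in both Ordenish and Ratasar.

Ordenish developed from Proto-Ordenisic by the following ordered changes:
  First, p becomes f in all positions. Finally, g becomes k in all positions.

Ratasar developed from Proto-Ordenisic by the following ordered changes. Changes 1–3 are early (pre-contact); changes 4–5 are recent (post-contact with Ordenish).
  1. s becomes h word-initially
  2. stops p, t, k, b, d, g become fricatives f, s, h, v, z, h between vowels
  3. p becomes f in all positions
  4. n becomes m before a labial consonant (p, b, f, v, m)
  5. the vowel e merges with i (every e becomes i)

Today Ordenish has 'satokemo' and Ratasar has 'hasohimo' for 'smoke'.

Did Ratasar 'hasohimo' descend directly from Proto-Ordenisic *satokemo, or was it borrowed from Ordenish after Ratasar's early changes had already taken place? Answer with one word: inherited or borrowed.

inherited

If inherited, *satokemo would pass through all of Ratasar's changes:
Ratasar: *satokemo > hatokemo > hasohemo > hasohimo  (by debuccalisation, intervocalic lenition, vowel merger)
If borrowed from Ordenish 'satokemo' after the early changes, it would undergo only the recent ones:
  rule 4 (nasal place assimilation): no change (satokemo)
  rule 5 (vowel merger): satokemo → satokimo
  ⇒ as a loan: satokimo
Ratasar 'hasohimo' matches the inherited outcome exactly, so it is an inherited cognate, not a loan.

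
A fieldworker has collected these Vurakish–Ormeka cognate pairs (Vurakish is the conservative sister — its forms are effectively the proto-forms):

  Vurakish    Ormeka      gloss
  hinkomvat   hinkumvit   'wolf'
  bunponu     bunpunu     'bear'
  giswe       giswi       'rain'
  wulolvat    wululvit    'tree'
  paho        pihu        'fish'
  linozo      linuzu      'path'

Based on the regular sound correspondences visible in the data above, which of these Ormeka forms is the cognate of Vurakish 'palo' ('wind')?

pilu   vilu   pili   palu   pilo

hinkomvat ~ hinkumvit, wulolvat ~ wululvit — Vurakish a corresponds to Ormeka i after a consonant, before a consonant other than r, m, n, p, b, f, v.
paho ~ pihu, linozo ~ linuzu — Vurakish o corresponds to Ormeka u word-finally.
Applying these to Vurakish 'palo':
  palo → pilo   (a→i after a consonant, before a consonant other than r, m, n, p, b, f, v)
  pilo → pilu   (o→u word-finally)
So the Ormeka cognate is 'pilu'.

pilu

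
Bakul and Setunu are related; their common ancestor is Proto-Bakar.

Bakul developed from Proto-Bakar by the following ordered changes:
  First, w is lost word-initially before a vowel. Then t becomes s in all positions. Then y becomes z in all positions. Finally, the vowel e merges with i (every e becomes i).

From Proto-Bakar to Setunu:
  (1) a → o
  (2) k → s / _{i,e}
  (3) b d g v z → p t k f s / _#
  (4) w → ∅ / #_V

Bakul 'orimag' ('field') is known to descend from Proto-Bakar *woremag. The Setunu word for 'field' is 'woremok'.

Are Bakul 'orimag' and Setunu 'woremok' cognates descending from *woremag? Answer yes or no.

no

Derive the expected Setunu reflex of *woremag:
Setunu: *woremag
  woremag → woremog   [vowel merger]
  woremog (rule 2 does not apply)
  woremog → woremok   [final devoicing]
  woremok → oremok   [glide loss]
  giving Setunu oremok.
The regular Setunu reflex would be 'oremok', but the attested form is 'woremok'. The correspondence is irregular, so they are not cognates (the Setunu form has a different source).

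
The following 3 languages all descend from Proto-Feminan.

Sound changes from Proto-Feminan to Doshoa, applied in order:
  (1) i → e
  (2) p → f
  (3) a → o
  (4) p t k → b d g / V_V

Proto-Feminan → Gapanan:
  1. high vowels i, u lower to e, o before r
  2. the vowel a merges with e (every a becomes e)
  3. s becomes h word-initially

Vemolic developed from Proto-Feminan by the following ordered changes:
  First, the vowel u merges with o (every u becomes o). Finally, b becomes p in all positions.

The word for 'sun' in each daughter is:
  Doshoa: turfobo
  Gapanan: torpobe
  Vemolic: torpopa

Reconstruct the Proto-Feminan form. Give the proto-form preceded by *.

Position 4: Doshoa has f, Gapanan has p, Vemolic has p. Gapanan preserves p here (none of its changes turn any other segment into p), so the proto-segment is *p.
Position 7: Doshoa has o, Gapanan has e, Vemolic has a. Vemolic preserves a here (none of its changes turn any other segment into a), so the proto-segment is *a.
Position 2: Doshoa has u, Gapanan has o, Vemolic has o. Doshoa preserves u here (none of its changes turn any other segment into u), so the proto-segment is *u.
Verify the candidate proto-form against each daughter:
Doshoa: *turpoba
  turpoba (rule 1 does not apply)
  turpoba → turfoba   [unconditioned shift]
  turfoba → turfobo   [vowel merger]
  turfobo (rule 4 does not apply)
  giving Doshoa turfobo.
Gapanan: *turpoba > torpoba > torpobe  (by pre-rhotic lowering, vowel merger)
Vemolic: start from *turpoba.
  rule 1 (vowel merger): turpoba → torpoba
  rule 2 (unconditioned shift): torpoba → torpopa
  ⇒ Vemolic torpopa
*turpoba is the unique common source.

*turpoba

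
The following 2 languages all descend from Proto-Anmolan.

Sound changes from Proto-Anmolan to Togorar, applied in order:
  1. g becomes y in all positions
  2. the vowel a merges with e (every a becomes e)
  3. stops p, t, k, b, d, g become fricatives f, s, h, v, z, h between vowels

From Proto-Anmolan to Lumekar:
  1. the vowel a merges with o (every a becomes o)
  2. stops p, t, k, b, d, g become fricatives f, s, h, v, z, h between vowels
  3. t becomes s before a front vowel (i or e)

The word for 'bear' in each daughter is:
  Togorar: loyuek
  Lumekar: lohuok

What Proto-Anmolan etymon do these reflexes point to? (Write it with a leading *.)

Position 5: Togorar has e, Lumekar has o. Taking the neighbouring segments as reconstructed: Togorar e could go back to *a or *e; Lumekar o could go back to *a or *o — the one source consistent with every daughter is *a.
Position 3: Togorar has y, Lumekar has h. Taking the neighbouring segments as reconstructed: Togorar y could go back to *g or *y; Lumekar h could go back to *k or *g or *h — the one source consistent with every daughter is *g.
The remaining positions agree across the daughters. Check the candidate against every language:
Togorar: *loguak
  loguak → loyuak   [unconditioned shift]
  loyuak → loyuek   [vowel merger]
  loyuek (rule 3 does not apply)
  giving Togorar loyuek.
Lumekar: start from *loguak.
  rule 1 (vowel merger): loguak → loguok
  rule 2 (intervocalic lenition): loguok → lohuok
  rule 3: no change — lohuok
  ⇒ Lumekar lohuok
No other proto-form is consistent with every reflex, so the reconstruction is *loguak.

*loguak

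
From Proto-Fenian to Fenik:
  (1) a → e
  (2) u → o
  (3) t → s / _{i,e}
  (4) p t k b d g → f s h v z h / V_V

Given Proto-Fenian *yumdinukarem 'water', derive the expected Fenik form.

yomdinoherem

Fenik: start from *yumdinukarem.
  rule 1 (vowel merger): yumdinukarem → yumdinukerem
  rule 2 (vowel merger): yumdinukerem → yomdinokerem
  rule 3: no change — yomdinokerem
  rule 4 (intervocalic lenition): yomdinokerem → yomdinoherem
  ⇒ Fenik yomdinoherem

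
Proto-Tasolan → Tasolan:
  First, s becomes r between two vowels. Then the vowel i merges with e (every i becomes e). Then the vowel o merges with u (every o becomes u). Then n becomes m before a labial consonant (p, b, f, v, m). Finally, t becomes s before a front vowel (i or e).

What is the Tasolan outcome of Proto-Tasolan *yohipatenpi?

Tasolan: *yohipatenpi
  yohipatenpi (rule 1 does not apply)
  yohipatenpi → yohepatenpe   [vowel merger]
  yohepatenpe → yuhepatenpe   [vowel merger]
  yuhepatenpe → yuhepatempe   [nasal place assimilation]
  yuhepatempe → yuhepasempe   [palatalisation]
  giving Tasolan yuhepasempe.

yuhepasempe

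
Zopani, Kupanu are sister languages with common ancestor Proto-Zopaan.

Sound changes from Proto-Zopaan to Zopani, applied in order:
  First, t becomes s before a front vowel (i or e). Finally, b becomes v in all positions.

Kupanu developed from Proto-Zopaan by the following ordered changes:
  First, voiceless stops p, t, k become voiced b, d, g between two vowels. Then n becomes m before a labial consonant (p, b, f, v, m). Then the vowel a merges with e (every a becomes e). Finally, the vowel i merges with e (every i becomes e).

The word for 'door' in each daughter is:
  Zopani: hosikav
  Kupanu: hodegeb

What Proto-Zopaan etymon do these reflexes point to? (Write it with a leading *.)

*hotikab

Position 4: Zopani has i, Kupanu has e. Zopani preserves i here (none of its changes turn any other segment into i), so the proto-segment is *i.
Position 3: Zopani has s, Kupanu has d. Taking the neighbouring segments as reconstructed: Zopani s could go back to *t or *s; Kupanu d could go back to *t or *d — the one source consistent with every daughter is *t.
Position 7: Zopani has v, Kupanu has b. Taking the neighbouring segments as reconstructed: Zopani v could go back to *b or *v; Kupanu b can only go back to *b — the one source consistent with every daughter is *b.
Continuing position by position gives *hotikab; check it forward:
Zopani: start from *hotikab.
  rule 1 (palatalisation): hotikab → hosikab
  rule 2 (unconditioned shift): hosikab → hosikav
  ⇒ Zopani hosikav
Kupanu: start from *hotikab.
  rule 1 (intervocalic voicing): hotikab → hodigab
  rule 2: no change — hodigab
  rule 3 (vowel merger): hodigab → hodigeb
  rule 4 (vowel merger): hodigeb → hodegeb
  ⇒ Kupanu hodegeb
No other proto-form is consistent with every reflex, so the reconstruction is *hotikab.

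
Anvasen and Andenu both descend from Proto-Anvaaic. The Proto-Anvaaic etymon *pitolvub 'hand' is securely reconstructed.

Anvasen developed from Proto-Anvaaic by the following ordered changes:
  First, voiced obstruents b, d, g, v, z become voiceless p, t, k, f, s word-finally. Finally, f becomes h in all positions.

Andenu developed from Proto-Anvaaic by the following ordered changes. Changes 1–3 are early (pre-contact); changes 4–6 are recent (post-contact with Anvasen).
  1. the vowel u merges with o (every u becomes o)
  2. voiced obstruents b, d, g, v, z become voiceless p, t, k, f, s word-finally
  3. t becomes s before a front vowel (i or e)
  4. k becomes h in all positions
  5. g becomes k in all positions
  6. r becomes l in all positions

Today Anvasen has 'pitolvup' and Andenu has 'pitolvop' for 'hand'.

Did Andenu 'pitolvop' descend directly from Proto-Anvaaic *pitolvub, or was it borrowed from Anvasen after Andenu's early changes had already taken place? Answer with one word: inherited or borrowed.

inherited

If inherited, *pitolvub would pass through all of Andenu's changes:
Andenu: *pitolvub
  pitolvub → pitolvob   [vowel merger]
  pitolvob → pitolvop   [final devoicing]
  pitolvop (rule 3 does not apply)
  pitolvop (rule 4 does not apply)
  pitolvop (rule 5 does not apply)
  pitolvop (rule 6 does not apply)
  giving Andenu pitolvop.
If borrowed from Anvasen 'pitolvup' after the early changes, it would undergo only the recent ones:
  rule 4 (unconditioned shift): no change (pitolvup)
  rule 5 (unconditioned shift): no change (pitolvup)
  rule 6 (unconditioned shift): no change (pitolvup)
  ⇒ as a loan: pitolvup
Andenu 'pitolvop' matches the inherited outcome exactly, so it is an inherited cognate, not a loan.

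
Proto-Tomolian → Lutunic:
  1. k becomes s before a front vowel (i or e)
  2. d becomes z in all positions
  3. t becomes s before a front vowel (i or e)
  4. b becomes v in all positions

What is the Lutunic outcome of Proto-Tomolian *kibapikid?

sivapisiz

Lutunic: start from *kibapikid.
  rule 1 (palatalisation): kibapikid → sibapisid
  rule 2 (unconditioned shift): sibapisid → sibapisiz
  rule 3: no change — sibapisiz
  rule 4 (unconditioned shift): sibapisiz → sivapisiz
  ⇒ Lutunic sivapisiz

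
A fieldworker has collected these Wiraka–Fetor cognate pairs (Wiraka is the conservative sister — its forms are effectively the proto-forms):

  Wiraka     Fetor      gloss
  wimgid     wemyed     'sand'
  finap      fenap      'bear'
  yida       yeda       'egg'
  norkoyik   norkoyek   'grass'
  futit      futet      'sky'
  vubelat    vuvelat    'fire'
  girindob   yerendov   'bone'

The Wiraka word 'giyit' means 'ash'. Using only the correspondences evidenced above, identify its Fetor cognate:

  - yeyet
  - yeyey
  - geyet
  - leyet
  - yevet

yeyet

girindob ~ yerendov — Wiraka g corresponds to Fetor y word-initially before a front vowel.
wimgid ~ wemyed, yida ~ yeda — Wiraka i corresponds to Fetor e after a consonant, before a consonant other than r, m, n, p, b, f, v.
Applying these to Wiraka 'giyit':
  giyit → yiyit   (g→y word-initially before a front vowel)
  yiyit → yeyit   (i→e after a consonant, before a consonant other than r, m, n, p, b, f, v)
  yeyit → yeyet   (i→e after a consonant, before a consonant other than r, m, n, p, b, f, v)
So the Fetor cognate is 'yeyet'.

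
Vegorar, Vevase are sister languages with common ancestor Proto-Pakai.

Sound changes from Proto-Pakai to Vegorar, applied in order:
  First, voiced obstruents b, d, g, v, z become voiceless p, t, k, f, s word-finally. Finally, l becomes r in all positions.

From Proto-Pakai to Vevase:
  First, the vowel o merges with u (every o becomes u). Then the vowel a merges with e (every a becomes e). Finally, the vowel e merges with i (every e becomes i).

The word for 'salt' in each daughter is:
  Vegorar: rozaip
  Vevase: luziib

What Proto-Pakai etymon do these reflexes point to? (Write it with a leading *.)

*lozaib

Position 4: Vegorar has a, Vevase has i. Vegorar preserves a here (none of its changes turn any other segment into a), so the proto-segment is *a.
Position 6: Vegorar has p, Vevase has b. Vevase preserves b here (none of its changes turn any other segment into b), so the proto-segment is *b.
Position 2: Vegorar has o, Vevase has u. Vegorar preserves o here (none of its changes turn any other segment into o), so the proto-segment is *o.
Continuing position by position gives *lozaib; check it forward:
Vegorar: *lozaib
  lozaib → lozaip   [final devoicing]
  lozaip → rozaip   [unconditioned shift]
  giving Vegorar rozaip.
Vevase: *lozaib
  lozaib → luzaib   [vowel merger]
  luzaib → luzeib   [vowel merger]
  luzeib → luziib   [vowel merger]
  giving Vevase luziib.
No other proto-form is consistent with every reflex, so the reconstruction is *lozaib.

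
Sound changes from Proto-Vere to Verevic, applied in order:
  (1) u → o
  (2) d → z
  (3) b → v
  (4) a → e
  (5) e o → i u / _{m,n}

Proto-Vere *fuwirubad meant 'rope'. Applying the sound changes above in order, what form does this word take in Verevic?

Verevic: *fuwirubad
  fuwirubad → fowirobad   [vowel merger]
  fowirobad → fowirobaz   [unconditioned shift]
  fowirobaz → fowirovaz   [unconditioned shift]
  fowirovaz → fowirovez   [vowel merger]
  fowirovez (rule 5 does not apply)
  giving Verevic fowirovez.

fowirovez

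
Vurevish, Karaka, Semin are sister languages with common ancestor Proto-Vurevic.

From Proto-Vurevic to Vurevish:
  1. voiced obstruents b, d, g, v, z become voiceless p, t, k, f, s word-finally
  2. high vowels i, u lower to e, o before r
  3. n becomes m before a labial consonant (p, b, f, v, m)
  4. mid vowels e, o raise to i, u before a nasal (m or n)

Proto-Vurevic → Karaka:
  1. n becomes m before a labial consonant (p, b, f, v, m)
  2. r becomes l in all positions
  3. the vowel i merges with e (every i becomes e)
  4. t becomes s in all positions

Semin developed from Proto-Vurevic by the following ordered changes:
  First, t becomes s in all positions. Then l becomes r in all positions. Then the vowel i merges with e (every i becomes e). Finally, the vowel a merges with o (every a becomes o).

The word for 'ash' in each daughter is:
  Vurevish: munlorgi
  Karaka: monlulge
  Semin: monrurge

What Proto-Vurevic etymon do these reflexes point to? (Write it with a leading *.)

*monlurgi

Position 6: Vurevish has r, Karaka has l, Semin has r. Vurevish preserves r here (none of its changes turn any other segment into r), so the proto-segment is *r.
Position 8: Vurevish has i, Karaka has e, Semin has e. Taking the neighbouring segments as reconstructed: Vurevish i can only go back to *i; Karaka e could go back to *e or *i; Semin e could go back to *e or *i — the one source consistent with every daughter is *i.
Continuing position by position gives *monlurgi; check it forward:
Vurevish: start from *monlurgi.
  rule 1: no change — monlurgi
  rule 2 (pre-rhotic lowering): monlurgi → monlorgi
  rule 3: no change — monlorgi
  rule 4 (pre-nasal raising): monlorgi → munlorgi
  ⇒ Vurevish munlorgi
Karaka: start from *monlurgi.
  rule 1: no change — monlurgi
  rule 2 (unconditioned shift): monlurgi → monlulgi
  rule 3 (vowel merger): monlulgi → monlulge
  rule 4: no change — monlulge
  ⇒ Karaka monlulge
Semin: start from *monlurgi.
  rule 1: no change — monlurgi
  rule 2 (unconditioned shift): monlurgi → monrurgi
  rule 3 (vowel merger): monrurgi → monrurge
  rule 4: no change — monrurge
  ⇒ Semin monrurge
*monlurgi is the unique common source.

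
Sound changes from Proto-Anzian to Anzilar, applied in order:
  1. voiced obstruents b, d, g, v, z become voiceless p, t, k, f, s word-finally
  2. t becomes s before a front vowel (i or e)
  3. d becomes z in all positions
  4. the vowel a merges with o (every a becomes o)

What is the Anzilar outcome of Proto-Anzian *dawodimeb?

zowozimep

Anzilar: start from *dawodimeb.
  rule 1 (final devoicing): dawodimeb → dawodimep
  rule 2: no change — dawodimep
  rule 3 (unconditioned shift): dawodimep → zawozimep
  rule 4 (vowel merger): zawozimep → zowozimep
  ⇒ Anzilar zowozimep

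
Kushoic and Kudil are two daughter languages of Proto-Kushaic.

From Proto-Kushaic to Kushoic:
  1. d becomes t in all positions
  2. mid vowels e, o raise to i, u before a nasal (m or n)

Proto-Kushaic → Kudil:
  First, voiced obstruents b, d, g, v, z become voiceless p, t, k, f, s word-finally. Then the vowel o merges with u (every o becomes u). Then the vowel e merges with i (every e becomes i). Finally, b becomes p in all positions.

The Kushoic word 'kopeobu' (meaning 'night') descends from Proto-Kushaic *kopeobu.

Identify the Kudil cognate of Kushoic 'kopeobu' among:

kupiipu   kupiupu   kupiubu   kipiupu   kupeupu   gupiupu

Kudil: *kopeobu > kupeubu > kupiubu > kupiupu  (by vowel merger, vowel merger, unconditioned shift)

kupiupu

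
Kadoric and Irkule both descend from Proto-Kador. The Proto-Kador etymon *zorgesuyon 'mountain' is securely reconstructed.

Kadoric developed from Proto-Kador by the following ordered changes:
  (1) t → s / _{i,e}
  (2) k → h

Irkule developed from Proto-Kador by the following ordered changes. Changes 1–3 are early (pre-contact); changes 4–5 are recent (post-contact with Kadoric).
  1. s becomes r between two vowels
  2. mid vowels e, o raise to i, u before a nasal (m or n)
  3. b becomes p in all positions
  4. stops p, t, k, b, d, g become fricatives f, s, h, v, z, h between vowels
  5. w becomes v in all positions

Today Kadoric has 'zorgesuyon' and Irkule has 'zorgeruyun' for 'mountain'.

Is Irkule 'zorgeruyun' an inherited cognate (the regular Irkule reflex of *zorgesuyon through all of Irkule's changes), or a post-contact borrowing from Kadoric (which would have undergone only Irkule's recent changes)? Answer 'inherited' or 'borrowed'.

If inherited, *zorgesuyon would pass through all of Irkule's changes:
Irkule: start from *zorgesuyon.
  rule 1 (rhotacism): zorgesuyon → zorgeruyon
  rule 2 (pre-nasal raising): zorgeruyon → zorgeruyun
  rule 3: no change — zorgeruyun
  rule 4: no change — zorgeruyun
  rule 5: no change — zorgeruyun
  ⇒ Irkule zorgeruyun
If borrowed from Kadoric 'zorgesuyon' after the early changes, it would undergo only the recent ones:
  rule 4 (intervocalic lenition): no change (zorgesuyon)
  rule 5 (unconditioned shift): no change (zorgesuyon)
  ⇒ as a loan: zorgesuyon
Irkule 'zorgeruyun' matches the inherited outcome exactly, so it is an inherited cognate, not a loan.

inherited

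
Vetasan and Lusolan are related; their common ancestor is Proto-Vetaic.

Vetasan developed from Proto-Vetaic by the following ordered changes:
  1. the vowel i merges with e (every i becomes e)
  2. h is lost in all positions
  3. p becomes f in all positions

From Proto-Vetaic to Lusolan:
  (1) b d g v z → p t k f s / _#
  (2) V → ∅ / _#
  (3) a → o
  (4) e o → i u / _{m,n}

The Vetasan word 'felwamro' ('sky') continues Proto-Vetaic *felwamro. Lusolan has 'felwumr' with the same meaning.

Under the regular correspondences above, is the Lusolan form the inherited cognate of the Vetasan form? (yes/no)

Derive the expected Lusolan reflex of *felwamro:
Lusolan: start from *felwamro.
  rule 1: no change — felwamro
  rule 2 (apocope): felwamro → felwamr
  rule 3 (vowel merger): felwamr → felwomr
  rule 4 (pre-nasal raising): felwomr → felwumr
  ⇒ Lusolan felwumr
Lusolan 'felwumr' matches the regular reflex exactly, so the pair is cognate.

yes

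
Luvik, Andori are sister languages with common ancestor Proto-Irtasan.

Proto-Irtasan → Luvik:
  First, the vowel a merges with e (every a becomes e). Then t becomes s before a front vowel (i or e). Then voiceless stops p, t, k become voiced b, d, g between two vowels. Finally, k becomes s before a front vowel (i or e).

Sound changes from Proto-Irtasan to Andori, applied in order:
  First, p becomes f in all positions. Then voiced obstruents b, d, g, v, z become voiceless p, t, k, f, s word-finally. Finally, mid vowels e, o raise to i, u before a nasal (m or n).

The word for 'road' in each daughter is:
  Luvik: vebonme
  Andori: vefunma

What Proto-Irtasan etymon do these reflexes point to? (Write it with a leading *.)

*veponma

Position 3: Luvik has b, Andori has f. Taking the neighbouring segments as reconstructed: Luvik b could go back to *p or *b; Andori f could go back to *p or *f — the one source consistent with every daughter is *p.
Position 7: Luvik has e, Andori has a. Andori preserves a here (none of its changes turn any other segment into a), so the proto-segment is *a.
This points to *veponma. Verify forward in each daughter:
Luvik: start from *veponma.
  rule 1 (vowel merger): veponma → veponme
  rule 2: no change — veponme
  rule 3 (intervocalic voicing): veponme → vebonme
  rule 4: no change — vebonme
  ⇒ Luvik vebonme
Andori: *veponma
  veponma → vefonma   [unconditioned shift]
  vefonma (rule 2 does not apply)
  vefonma → vefunma   [pre-nasal raising]
  giving Andori vefunma.
*veponma is the unique common source.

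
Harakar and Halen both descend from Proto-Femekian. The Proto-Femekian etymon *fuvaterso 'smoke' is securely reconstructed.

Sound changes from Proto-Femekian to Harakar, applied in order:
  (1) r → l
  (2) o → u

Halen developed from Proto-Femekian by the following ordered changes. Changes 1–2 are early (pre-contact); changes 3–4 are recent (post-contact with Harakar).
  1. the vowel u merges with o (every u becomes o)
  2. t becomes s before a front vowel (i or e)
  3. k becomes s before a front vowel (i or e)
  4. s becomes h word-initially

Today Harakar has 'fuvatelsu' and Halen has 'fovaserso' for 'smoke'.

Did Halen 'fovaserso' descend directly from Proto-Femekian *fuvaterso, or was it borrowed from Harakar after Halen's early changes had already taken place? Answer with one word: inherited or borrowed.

If inherited, *fuvaterso would pass through all of Halen's changes:
Halen: start from *fuvaterso.
  rule 1 (vowel merger): fuvaterso → fovaterso
  rule 2 (palatalisation): fovaterso → fovaserso
  rule 3: no change — fovaserso
  rule 4: no change — fovaserso
  ⇒ Halen fovaserso
If borrowed from Harakar 'fuvatelsu' after the early changes, it would undergo only the recent ones:
  rule 3 (palatalisation): no change (fuvatelsu)
  rule 4 (debuccalisation): no change (fuvatelsu)
  ⇒ as a loan: fuvatelsu
Halen 'fovaserso' matches the inherited outcome exactly, so it is an inherited cognate, not a loan.

inherited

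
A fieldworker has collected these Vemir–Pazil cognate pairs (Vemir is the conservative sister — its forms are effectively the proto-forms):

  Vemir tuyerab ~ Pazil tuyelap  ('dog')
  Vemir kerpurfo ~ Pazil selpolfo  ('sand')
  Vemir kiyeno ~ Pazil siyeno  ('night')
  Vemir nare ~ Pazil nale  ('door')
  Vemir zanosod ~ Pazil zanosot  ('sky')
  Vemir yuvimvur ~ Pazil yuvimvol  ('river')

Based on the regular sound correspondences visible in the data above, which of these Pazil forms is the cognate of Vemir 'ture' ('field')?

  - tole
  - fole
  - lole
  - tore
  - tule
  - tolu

kerpurfo ~ selpolfo, yuvimvur ~ yuvimvol — Vemir u corresponds to Pazil o after a consonant, before r.
nare ~ nale — Vemir r corresponds to Pazil l between vowels (before a front vowel).
Applying these to Vemir 'ture':
  ture → tore   (u→o after a consonant, before r)
  tore → tole   (r→l between vowels (before a front vowel))
So the Pazil cognate is 'tole'.

tole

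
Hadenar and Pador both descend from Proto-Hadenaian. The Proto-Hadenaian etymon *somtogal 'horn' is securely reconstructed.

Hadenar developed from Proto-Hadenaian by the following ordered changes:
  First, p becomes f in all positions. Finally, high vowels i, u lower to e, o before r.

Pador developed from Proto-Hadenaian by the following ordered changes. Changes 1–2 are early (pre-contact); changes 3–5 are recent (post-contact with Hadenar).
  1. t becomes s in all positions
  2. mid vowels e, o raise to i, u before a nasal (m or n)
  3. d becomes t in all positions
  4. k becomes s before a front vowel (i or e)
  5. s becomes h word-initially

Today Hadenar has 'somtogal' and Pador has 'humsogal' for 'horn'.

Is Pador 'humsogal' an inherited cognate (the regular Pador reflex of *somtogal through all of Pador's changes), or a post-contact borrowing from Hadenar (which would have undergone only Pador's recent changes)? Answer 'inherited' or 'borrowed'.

If inherited, *somtogal would pass through all of Pador's changes:
Pador: *somtogal
  somtogal → somsogal   [unconditioned shift]
  somsogal → sumsogal   [pre-nasal raising]
  sumsogal (rule 3 does not apply)
  sumsogal (rule 4 does not apply)
  sumsogal → humsogal   [debuccalisation]
  giving Pador humsogal.
If borrowed from Hadenar 'somtogal' after the early changes, it would undergo only the recent ones:
  rule 3 (unconditioned shift): no change (somtogal)
  rule 4 (palatalisation): no change (somtogal)
  rule 5 (debuccalisation): somtogal → homtogal
  ⇒ as a loan: homtogal
Pador 'humsogal' matches the inherited outcome exactly, so it is an inherited cognate, not a loan.

inherited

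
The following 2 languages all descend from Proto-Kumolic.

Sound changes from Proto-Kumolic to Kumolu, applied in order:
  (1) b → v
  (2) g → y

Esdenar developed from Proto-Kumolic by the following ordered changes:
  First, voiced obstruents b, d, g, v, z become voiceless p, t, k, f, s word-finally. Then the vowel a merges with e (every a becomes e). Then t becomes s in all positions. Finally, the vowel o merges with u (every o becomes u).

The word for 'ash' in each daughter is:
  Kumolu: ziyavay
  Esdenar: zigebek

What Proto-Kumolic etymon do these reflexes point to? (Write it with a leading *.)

*zigabag

Position 7: Kumolu has y, Esdenar has k. Taking the neighbouring segments as reconstructed: Kumolu y could go back to *g or *y; Esdenar k could go back to *k or *g — the one source consistent with every daughter is *g.
Position 5: Kumolu has v, Esdenar has b. Esdenar preserves b here (none of its changes turn any other segment into b), so the proto-segment is *b.
Position 6: Kumolu has a, Esdenar has e. Kumolu preserves a here (none of its changes turn any other segment into a), so the proto-segment is *a.
Continuing position by position gives *zigabag; check it forward:
Kumolu: start from *zigabag.
  rule 1 (unconditioned shift): zigabag → zigavag
  rule 2 (unconditioned shift): zigavag → ziyavay
  ⇒ Kumolu ziyavay
Esdenar: *zigabag
  zigabag → zigabak   [final devoicing]
  zigabak → zigebek   [vowel merger]
  zigebek (rule 3 does not apply)
  zigebek (rule 4 does not apply)
  giving Esdenar zigebek.
*zigabag is the unique common source.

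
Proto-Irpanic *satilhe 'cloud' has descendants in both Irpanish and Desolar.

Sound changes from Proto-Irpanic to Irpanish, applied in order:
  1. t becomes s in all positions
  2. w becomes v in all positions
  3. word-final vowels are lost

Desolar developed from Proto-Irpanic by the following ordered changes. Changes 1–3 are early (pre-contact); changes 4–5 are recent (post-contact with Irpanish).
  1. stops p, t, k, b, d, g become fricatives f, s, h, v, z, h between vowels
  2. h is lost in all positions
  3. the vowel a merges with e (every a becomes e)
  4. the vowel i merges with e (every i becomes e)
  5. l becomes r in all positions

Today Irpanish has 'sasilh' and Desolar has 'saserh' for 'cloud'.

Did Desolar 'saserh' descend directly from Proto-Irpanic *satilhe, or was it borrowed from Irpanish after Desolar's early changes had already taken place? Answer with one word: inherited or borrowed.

If inherited, *satilhe would pass through all of Desolar's changes:
Desolar: start from *satilhe.
  rule 1 (intervocalic lenition): satilhe → sasilhe
  rule 2 (h-loss): sasilhe → sasile
  rule 3 (vowel merger): sasile → sesile
  rule 4 (vowel merger): sesile → sesele
  rule 5 (unconditioned shift): sesele → sesere
  ⇒ Desolar sesere
If borrowed from Irpanish 'sasilh' after the early changes, it would undergo only the recent ones:
  rule 4 (vowel merger): sasilh → saselh
  rule 5 (unconditioned shift): saselh → saserh
  ⇒ as a loan: saserh
Desolar 'saserh' matches the loan outcome 'saserh', not the inherited 'sesere' — it skipped the early Desolar changes, so it was borrowed from Irpanish.

borrowed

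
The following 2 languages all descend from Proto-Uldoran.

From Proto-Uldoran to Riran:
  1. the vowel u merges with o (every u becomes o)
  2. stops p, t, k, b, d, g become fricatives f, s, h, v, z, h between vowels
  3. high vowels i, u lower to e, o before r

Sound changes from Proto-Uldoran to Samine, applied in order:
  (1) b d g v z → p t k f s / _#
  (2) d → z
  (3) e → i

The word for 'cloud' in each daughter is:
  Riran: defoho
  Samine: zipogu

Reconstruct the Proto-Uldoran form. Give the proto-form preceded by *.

*depogu

Position 3: Riran has f, Samine has p. Taking the neighbouring segments as reconstructed: Riran f could go back to *p or *f; Samine p can only go back to *p — the one source consistent with every daughter is *p.
Position 2: Riran has e, Samine has i. Taking the neighbouring segments as reconstructed: Riran e can only go back to *e; Samine i could go back to *e or *i — the one source consistent with every daughter is *e.
Position 6: Riran has o, Samine has u. Samine preserves u here (none of its changes turn any other segment into u), so the proto-segment is *u.
This points to *depogu. Verify forward in each daughter:
Riran: start from *depogu.
  rule 1 (vowel merger): depogu → depogo
  rule 2 (intervocalic lenition): depogo → defoho
  rule 3: no change — defoho
  ⇒ Riran defoho
Samine: *depogu
  depogu (rule 1 does not apply)
  depogu → zepogu   [unconditioned shift]
  zepogu → zipogu   [vowel merger]
  giving Samine zipogu.
*depogu is the unique common source.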